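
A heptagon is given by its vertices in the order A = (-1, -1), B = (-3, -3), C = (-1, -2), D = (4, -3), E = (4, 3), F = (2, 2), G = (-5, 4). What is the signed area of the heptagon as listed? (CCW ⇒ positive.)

Apply the shoelace (surveyor's) formula: 2A = Σ (x_i·y_{i+1} − x_{i+1}·y_i), indices taken mod 7.
Σ = (0) + (3) + (11) + (24) + (2) + (18) + (9) = 67
Signed area = Σ/2 = 33.5 (positive ⇒ counter-clockwise traversal).

33.5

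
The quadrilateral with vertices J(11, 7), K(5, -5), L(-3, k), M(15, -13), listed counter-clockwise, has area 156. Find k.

The doubled signed area Σ (x_i y_{i+1} − x_{i+1} y_i) is linear in k.
With k=0 it equals 182; the coefficient of k is -10 (from the two edges through L).
So -10·k + 182 = 2·156 = 312 ⇒ k = -13.

-13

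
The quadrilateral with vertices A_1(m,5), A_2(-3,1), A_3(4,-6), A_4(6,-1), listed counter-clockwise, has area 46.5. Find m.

The doubled signed area Σ (x_i y_{i+1} − x_{i+1} y_i) is linear in m.
With m=0 it equals 91; the coefficient of m is 2 (from the two edges through A_1).
So 2·m + 91 = 2·46.5 = 93 ⇒ m = 1.

1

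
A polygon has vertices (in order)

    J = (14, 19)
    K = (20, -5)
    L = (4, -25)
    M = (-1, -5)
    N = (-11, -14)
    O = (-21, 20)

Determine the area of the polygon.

Apply the shoelace (surveyor's) formula: 2A = Σ (x_i·y_{i+1} − x_{i+1}·y_i), indices taken mod 6.
Cross-terms: -450, -480, -45, -41, -514, -679  ⇒  Σ = -2209
Area = |Σ|/2 = 1104.5.

1104.5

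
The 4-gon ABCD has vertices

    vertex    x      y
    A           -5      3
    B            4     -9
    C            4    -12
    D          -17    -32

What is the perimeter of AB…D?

84

|AB| = √((9)² + (-12)²) = √225 = 15
|BC| = √((0)² + (-3)²) = √9 = 3
|CD| = √((-21)² + (-20)²) = √841 = 29
|DA| = √((12)² + (35)²) = √1369 = 37
Perimeter = 15 + 3 + 29 + 37 = 84.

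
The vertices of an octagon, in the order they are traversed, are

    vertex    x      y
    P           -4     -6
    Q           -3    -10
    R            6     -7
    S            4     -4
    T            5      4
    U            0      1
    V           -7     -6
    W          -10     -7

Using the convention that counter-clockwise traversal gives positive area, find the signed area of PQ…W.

88

Apply the shoelace formula: 2A = Σ (x_i·y_{i+1} − x_{i+1}·y_i), indices taken mod 8.
P→Q: (-4)(-10) − (-3)(-6) = 22
Q→R: (-3)(-7) − (6)(-10) = 81
R→S: (6)(-4) − (4)(-7) = 4
S→T: (4)(4) − (5)(-4) = 36
T→U: (5)(1) − (0)(4) = 5
U→V: (0)(-6) − (-7)(1) = 7
V→W: (-7)(-7) − (-10)(-6) = -11
W→P: (-10)(-6) − (-4)(-7) = 32
Σ = 176
Signed area = Σ/2 = 88 (positive ⇒ counter-clockwise traversal).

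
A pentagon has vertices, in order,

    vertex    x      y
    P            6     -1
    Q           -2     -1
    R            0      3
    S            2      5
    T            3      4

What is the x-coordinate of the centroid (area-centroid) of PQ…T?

155/81

Apply Gauss's area formula. First the cross-terms c_i = x_i·y_{i+1} − x_{i+1}·y_i:
  -8, -6, -6, -7, -27  ⇒  2A = -54, A = -27.
Then Σ (x_i + x_{i+1})·c_i = -310, so x̄ = -310 / (6·(-27)) = 155/81.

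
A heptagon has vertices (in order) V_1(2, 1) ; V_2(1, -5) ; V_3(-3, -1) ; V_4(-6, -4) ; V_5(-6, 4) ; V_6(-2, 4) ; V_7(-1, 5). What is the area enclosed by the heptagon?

V_1→V_2: (2)(-5) − (1)(1) = -11
V_2→V_3: (1)(-1) − (-3)(-5) = -16
V_3→V_4: (-3)(-4) − (-6)(-1) = 6
V_4→V_5: (-6)(4) − (-6)(-4) = -48
V_5→V_6: (-6)(4) − (-2)(4) = -16
V_6→V_7: (-2)(5) − (-1)(4) = -6
V_7→V_1: (-1)(1) − (2)(5) = -11
Σ = -102
Area = |Σ|/2 = 51.

51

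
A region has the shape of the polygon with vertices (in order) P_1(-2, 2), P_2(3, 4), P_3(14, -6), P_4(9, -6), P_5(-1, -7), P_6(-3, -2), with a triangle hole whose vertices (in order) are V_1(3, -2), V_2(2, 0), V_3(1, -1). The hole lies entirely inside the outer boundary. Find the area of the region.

106.5

Outer boundary:
P_1→P_2: (-2)(4) − (3)(2) = -14
P_2→P_3: (3)(-6) − (14)(4) = -74
P_3→P_4: (14)(-6) − (9)(-6) = -30
P_4→P_5: (9)(-7) − (-1)(-6) = -69
P_5→P_6: (-1)(-2) − (-3)(-7) = -19
P_6→P_1: (-3)(2) − (-2)(-2) = -10
Σ = -216
Area = |Σ|/2 = 108.
Hole:
Apply the shoelace formula: 2A = Σ (x_i·y_{i+1} − x_{i+1}·y_i), indices taken mod 3.
Σ = (4) + (-2) + (1) = 3
Area = |Σ|/2 = 1.5.
Net area = 108 − 1.5 = 106.5.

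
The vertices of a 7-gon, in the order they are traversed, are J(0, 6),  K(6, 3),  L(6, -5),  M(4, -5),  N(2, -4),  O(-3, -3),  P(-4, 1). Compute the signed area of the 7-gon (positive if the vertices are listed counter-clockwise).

-78.5

Apply the surveyor's formula: 2A = Σ (x_i·y_{i+1} − x_{i+1}·y_i), indices taken mod 7.
Σ = (-36) + (-48) + (-10) + (-6) + (-18) + (-15) + (-24) = -157
Signed area = Σ/2 = -78.5 (negative ⇒ clockwise traversal).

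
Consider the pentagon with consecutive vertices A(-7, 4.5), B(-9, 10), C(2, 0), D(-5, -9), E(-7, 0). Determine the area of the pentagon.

81

Apply the shoelace formula: 2A = Σ (x_i·y_{i+1} − x_{i+1}·y_i), indices taken mod 5.
Σ = (-29.5) + (-20) + (-18) + (-63) + (-31.5) = -162
Area = |Σ|/2 = 81.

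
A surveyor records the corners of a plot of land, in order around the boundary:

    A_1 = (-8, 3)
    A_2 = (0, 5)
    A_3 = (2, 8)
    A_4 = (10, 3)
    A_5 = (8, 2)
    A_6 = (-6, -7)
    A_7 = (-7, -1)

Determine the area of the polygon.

Apply the shoelace formula: 2A = Σ (x_i·y_{i+1} − x_{i+1}·y_i), indices taken mod 7.
Σ = (-40) + (-10) + (-74) + (-4) + (-44) + (-43) + (-29) = -244
Area = |Σ|/2 = 122.

122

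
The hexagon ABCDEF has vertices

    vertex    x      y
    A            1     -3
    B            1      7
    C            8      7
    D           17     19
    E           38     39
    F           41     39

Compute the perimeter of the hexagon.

|AB| = √((0)² + (10)²) = √100 = 10
|BC| = √((7)² + (0)²) = √49 = 7
|CD| = √((9)² + (12)²) = √225 = 15
|DE| = √((21)² + (20)²) = √841 = 29
|EF| = √((3)² + (0)²) = √9 = 3
|FA| = √((-40)² + (-42)²) = √3364 = 58
Perimeter = 10 + 7 + 15 + 29 + 3 + 58 = 122.

122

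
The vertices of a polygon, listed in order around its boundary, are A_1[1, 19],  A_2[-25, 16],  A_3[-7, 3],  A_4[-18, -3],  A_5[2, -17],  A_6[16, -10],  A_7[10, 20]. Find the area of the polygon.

878.5

A_1→A_2: (1)(16) − (-25)(19) = 491
A_2→A_3: (-25)(3) − (-7)(16) = 37
A_3→A_4: (-7)(-3) − (-18)(3) = 75
A_4→A_5: (-18)(-17) − (2)(-3) = 312
A_5→A_6: (2)(-10) − (16)(-17) = 252
A_6→A_7: (16)(20) − (10)(-10) = 420
A_7→A_1: (10)(19) − (1)(20) = 170
Σ = 1757
Area = |Σ|/2 = 878.5.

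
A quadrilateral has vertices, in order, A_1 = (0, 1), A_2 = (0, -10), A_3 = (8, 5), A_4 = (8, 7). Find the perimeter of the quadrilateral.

40

|A_1A_2| = √((0)² + (-11)²) = √121 = 11
|A_2A_3| = √((8)² + (15)²) = √289 = 17
|A_3A_4| = √((0)² + (2)²) = √4 = 2
|A_4A_1| = √((-8)² + (-6)²) = √100 = 10
Perimeter = 11 + 17 + 2 + 10 = 40.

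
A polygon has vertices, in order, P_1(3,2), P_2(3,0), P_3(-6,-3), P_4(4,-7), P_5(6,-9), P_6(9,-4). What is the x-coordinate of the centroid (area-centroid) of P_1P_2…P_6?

193/66

Apply Gauss's area formula. First the cross-terms c_i = x_i·y_{i+1} − x_{i+1}·y_i:
  -6, -9, 54, 6, 57, 30  ⇒  2A = 132, A = 66.
Then Σ (x_i + x_{i+1})·c_i = 1158, so x̄ = 1158 / (6·66) = 193/66.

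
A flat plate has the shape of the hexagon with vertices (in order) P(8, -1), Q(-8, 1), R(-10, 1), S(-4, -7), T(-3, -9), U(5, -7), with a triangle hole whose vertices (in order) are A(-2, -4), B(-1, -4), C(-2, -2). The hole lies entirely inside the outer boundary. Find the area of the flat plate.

103

Outer boundary:
Apply the shoelace (surveyor's) formula: 2A = Σ (x_i·y_{i+1} − x_{i+1}·y_i), indices taken mod 6.
P→Q: (8)(1) − (-8)(-1) = 0
Q→R: (-8)(1) − (-10)(1) = 2
R→S: (-10)(-7) − (-4)(1) = 74
S→T: (-4)(-9) − (-3)(-7) = 15
T→U: (-3)(-7) − (5)(-9) = 66
U→P: (5)(-1) − (8)(-7) = 51
Σ = 208
Area = |Σ|/2 = 104.
Hole:
Apply the surveyor's formula: 2A = Σ (x_i·y_{i+1} − x_{i+1}·y_i), indices taken mod 3.
Σ = (4) + (-6) + (4) = 2
Area = |Σ|/2 = 1.
Net area = 104 − 1 = 103.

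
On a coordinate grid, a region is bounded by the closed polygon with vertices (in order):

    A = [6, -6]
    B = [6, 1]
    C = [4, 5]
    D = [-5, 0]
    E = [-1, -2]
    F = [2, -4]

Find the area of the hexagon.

61.5

Σ = (42) + (26) + (25) + (10) + (8) + (12) = 123
Area = |Σ|/2 = 61.5.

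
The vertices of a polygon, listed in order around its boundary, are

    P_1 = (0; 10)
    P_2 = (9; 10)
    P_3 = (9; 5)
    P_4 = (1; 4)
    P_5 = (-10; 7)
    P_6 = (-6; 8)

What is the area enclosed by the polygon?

77.5

Σ = (-90) + (-45) + (31) + (47) + (-38) + (-60) = -155
Area = |Σ|/2 = 77.5.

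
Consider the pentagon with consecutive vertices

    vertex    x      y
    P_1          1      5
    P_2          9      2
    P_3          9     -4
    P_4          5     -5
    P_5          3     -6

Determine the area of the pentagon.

Apply the shoelace (surveyor's) formula: 2A = Σ (x_i·y_{i+1} − x_{i+1}·y_i), indices taken mod 5.
Cross-terms: -43, -54, -25, -15, 21  ⇒  Σ = -116
Area = |Σ|/2 = 58.

58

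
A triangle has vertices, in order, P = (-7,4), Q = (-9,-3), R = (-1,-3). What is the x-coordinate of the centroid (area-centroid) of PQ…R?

-17/3

Apply the shoelace (surveyor's) formula. First the cross-terms c_i = x_i·y_{i+1} − x_{i+1}·y_i:
  57, 24, -25  ⇒  2A = 56, A = 28.
Then Σ (x_i + x_{i+1})·c_i = -952, so x̄ = -952 / (6·28) = -17/3.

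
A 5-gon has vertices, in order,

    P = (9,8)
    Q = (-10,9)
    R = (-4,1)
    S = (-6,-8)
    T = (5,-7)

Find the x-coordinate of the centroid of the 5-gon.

91/246

Apply Gauss's area formula. First the cross-terms c_i = x_i·y_{i+1} − x_{i+1}·y_i:
  161, 26, 38, 82, 103  ⇒  2A = 410, A = 205.
Then Σ (x_i + x_{i+1})·c_i = 455, so x̄ = 455 / (6·205) = 91/246.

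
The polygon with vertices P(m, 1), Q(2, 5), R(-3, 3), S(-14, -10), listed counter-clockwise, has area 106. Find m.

Write out the shoelace sum; only the two edges meeting at P involve m:
2·Area = [((-14)·1 − m·(-10)) + (m·5 − 2·1)] + 93
       = 15·m + 77 = 212
⇒ m = 9.

9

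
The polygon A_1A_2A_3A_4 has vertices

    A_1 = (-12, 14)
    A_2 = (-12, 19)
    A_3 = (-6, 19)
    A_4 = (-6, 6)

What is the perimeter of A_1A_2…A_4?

34

|A_1A_2| = √((0)² + (5)²) = √25 = 5
|A_2A_3| = √((6)² + (0)²) = √36 = 6
|A_3A_4| = √((0)² + (-13)²) = √169 = 13
|A_4A_1| = √((-6)² + (8)²) = √100 = 10
Perimeter = 5 + 6 + 13 + 10 = 34.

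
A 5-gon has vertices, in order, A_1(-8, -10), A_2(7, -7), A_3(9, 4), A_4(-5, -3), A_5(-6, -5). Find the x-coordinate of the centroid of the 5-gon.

105/79

Apply the shoelace formula. First the cross-terms c_i = x_i·y_{i+1} − x_{i+1}·y_i:
  126, 91, -7, 7, 20  ⇒  2A = 237, A = 118.5.
Then Σ (x_i + x_{i+1})·c_i = 945, so x̄ = 945 / (6·118.5) = 105/79.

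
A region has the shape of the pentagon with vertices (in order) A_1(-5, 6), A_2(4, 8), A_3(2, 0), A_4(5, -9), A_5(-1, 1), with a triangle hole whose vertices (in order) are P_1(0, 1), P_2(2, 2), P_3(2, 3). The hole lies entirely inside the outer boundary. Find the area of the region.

50.5

Outer boundary:
Cross-terms: -64, -16, -18, -4, -1  ⇒  Σ = -103
Area = |Σ|/2 = 51.5.
Hole:
Apply the shoelace formula: 2A = Σ (x_i·y_{i+1} − x_{i+1}·y_i), indices taken mod 3.
Cross-terms: -2, 2, 2  ⇒  Σ = 2
Area = |Σ|/2 = 1.
Net area = 51.5 − 1 = 50.5.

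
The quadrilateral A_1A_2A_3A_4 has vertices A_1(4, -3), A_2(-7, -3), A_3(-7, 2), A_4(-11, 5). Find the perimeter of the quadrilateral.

|A_1A_2| = √((-11)² + (0)²) = √121 = 11
|A_2A_3| = √((0)² + (5)²) = √25 = 5
|A_3A_4| = √((-4)² + (3)²) = √25 = 5
|A_4A_1| = √((15)² + (-8)²) = √289 = 17
Perimeter = 11 + 5 + 5 + 17 = 38.

38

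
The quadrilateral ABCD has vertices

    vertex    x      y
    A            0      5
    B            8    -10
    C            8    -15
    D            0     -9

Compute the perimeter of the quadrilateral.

|AB| = √((8)² + (-15)²) = √289 = 17
|BC| = √((0)² + (-5)²) = √25 = 5
|CD| = √((-8)² + (6)²) = √100 = 10
|DA| = √((0)² + (14)²) = √196 = 14
Perimeter = 17 + 5 + 10 + 14 = 46.

46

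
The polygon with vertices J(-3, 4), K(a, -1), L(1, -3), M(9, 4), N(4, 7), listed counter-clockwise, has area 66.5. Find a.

-2

The doubled signed area Σ (x_i y_{i+1} − x_{i+1} y_i) is linear in a.
With a=0 it equals 119; the coefficient of a is -7 (from the two edges through K).
So -7·a + 119 = 2·66.5 = 133 ⇒ a = -2.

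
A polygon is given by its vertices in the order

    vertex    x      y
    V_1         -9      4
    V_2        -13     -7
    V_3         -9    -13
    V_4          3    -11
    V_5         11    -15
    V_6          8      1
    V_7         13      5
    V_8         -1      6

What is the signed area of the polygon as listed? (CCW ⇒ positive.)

363

Apply the shoelace formula: 2A = Σ (x_i·y_{i+1} − x_{i+1}·y_i), indices taken mod 8.
Σ = (115) + (106) + (138) + (76) + (131) + (27) + (83) + (50) = 726
Signed area = Σ/2 = 363 (positive ⇒ counter-clockwise traversal).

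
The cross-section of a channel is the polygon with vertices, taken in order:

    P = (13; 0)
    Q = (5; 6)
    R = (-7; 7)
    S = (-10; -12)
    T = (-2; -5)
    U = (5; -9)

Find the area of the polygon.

247.5

P→Q: (13)(6) − (5)(0) = 78
Q→R: (5)(7) − (-7)(6) = 77
R→S: (-7)(-12) − (-10)(7) = 154
S→T: (-10)(-5) − (-2)(-12) = 26
T→U: (-2)(-9) − (5)(-5) = 43
U→P: (5)(0) − (13)(-9) = 117
Σ = 495
Area = |Σ|/2 = 247.5.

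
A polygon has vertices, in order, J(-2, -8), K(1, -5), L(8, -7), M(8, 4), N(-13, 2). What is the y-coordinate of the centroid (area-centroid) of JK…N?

-1.2

Apply the surveyor's formula. First the cross-terms c_i = x_i·y_{i+1} − x_{i+1}·y_i:
  18, 33, 88, 68, 108  ⇒  2A = 315, A = 157.5.
Then Σ (y_i + y_{i+1})·c_i = -1134, so ȳ = -1134 / (6·157.5) = -1.2.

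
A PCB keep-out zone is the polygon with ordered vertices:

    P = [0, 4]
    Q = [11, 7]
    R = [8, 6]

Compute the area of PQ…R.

P→Q: (0)(7) − (11)(4) = -44
Q→R: (11)(6) − (8)(7) = 10
R→P: (8)(4) − (0)(6) = 32
Σ = -2
Area = |Σ|/2 = 1.

1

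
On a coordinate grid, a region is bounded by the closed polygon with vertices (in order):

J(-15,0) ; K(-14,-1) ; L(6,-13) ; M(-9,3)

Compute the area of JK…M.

Apply the shoelace (surveyor's) formula: 2A = Σ (x_i·y_{i+1} − x_{i+1}·y_i), indices taken mod 4.
Cross-terms: 15, 188, -99, 45  ⇒  Σ = 149
Area = |Σ|/2 = 74.5.

74.5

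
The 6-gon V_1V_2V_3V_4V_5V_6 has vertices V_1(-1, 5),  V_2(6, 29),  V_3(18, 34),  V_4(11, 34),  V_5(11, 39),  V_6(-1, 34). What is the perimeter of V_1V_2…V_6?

|V_1V_2| = √((7)² + (24)²) = √625 = 25
|V_2V_3| = √((12)² + (5)²) = √169 = 13
|V_3V_4| = √((-7)² + (0)²) = √49 = 7
|V_4V_5| = √((0)² + (5)²) = √25 = 5
|V_5V_6| = √((-12)² + (-5)²) = √169 = 13
|V_6V_1| = √((0)² + (-29)²) = √841 = 29
Perimeter = 25 + 13 + 7 + 5 + 13 + 29 = 92.

92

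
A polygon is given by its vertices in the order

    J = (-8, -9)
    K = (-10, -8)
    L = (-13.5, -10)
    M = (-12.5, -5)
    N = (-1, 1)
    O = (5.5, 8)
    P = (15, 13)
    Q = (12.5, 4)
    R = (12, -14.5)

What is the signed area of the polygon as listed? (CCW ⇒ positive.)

-363.375

Apply Gauss's area formula: 2A = Σ (x_i·y_{i+1} − x_{i+1}·y_i), indices taken mod 9.
Cross-terms: -26, -8, -57.5, -17.5, -13.5, -48.5, -102.5, -229.25, -224  ⇒  Σ = -726.75
Signed area = Σ/2 = -363.375 (negative ⇒ clockwise traversal).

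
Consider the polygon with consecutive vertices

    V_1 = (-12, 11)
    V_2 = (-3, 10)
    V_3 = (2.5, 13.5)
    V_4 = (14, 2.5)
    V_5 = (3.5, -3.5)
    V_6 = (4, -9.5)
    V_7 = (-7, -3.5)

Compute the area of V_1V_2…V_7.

305.875

V_1→V_2: (-12)(10) − (-3)(11) = -87
V_2→V_3: (-3)(13.5) − (2.5)(10) = -65.5
V_3→V_4: (2.5)(2.5) − (14)(13.5) = -182.75
V_4→V_5: (14)(-3.5) − (3.5)(2.5) = -57.75
V_5→V_6: (3.5)(-9.5) − (4)(-3.5) = -19.25
V_6→V_7: (4)(-3.5) − (-7)(-9.5) = -80.5
V_7→V_1: (-7)(11) − (-12)(-3.5) = -119
Σ = -611.75
Area = |Σ|/2 = 305.875.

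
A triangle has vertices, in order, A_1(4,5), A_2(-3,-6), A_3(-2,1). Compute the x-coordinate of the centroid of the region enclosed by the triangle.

-1/3

Apply the shoelace (surveyor's) formula. First the cross-terms c_i = x_i·y_{i+1} − x_{i+1}·y_i:
  -9, -15, -14  ⇒  2A = -38, A = -19.
Then Σ (x_i + x_{i+1})·c_i = 38, so x̄ = 38 / (6·(-19)) = -1/3.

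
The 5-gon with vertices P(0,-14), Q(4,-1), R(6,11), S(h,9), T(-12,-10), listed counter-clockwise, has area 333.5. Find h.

-11

The doubled signed area Σ (x_i y_{i+1} − x_{i+1} y_i) is linear in h.
With h=0 it equals 436; the coefficient of h is -21 (from the two edges through S).
So -21·h + 436 = 2·333.5 = 667 ⇒ h = -11.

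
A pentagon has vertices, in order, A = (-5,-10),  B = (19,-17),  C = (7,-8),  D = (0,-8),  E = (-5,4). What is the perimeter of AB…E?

74

|AB| = √((24)² + (-7)²) = √625 = 25
|BC| = √((-12)² + (9)²) = √225 = 15
|CD| = √((-7)² + (0)²) = √49 = 7
|DE| = √((-5)² + (12)²) = √169 = 13
|EA| = √((0)² + (-14)²) = √196 = 14
Perimeter = 25 + 15 + 7 + 13 + 14 = 74.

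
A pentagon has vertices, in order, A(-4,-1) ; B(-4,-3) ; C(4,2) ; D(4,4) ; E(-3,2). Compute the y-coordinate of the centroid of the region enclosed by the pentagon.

Apply the surveyor's formula. First the cross-terms c_i = x_i·y_{i+1} − x_{i+1}·y_i:
  8, 4, 8, 20, 11  ⇒  2A = 51, A = 25.5.
Then Σ (y_i + y_{i+1})·c_i = 143, so ȳ = 143 / (6·25.5) = 143/153.

143/153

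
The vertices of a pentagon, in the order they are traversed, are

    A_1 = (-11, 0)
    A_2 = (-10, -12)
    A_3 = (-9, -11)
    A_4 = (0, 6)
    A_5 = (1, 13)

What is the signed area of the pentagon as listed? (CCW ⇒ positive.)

Apply the surveyor's formula: 2A = Σ (x_i·y_{i+1} − x_{i+1}·y_i), indices taken mod 5.
Cross-terms: 132, 2, -54, -6, 143  ⇒  Σ = 217
Signed area = Σ/2 = 108.5 (positive ⇒ counter-clockwise traversal).

108.5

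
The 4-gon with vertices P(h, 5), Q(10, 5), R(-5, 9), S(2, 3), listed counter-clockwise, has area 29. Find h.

8

Write out the shoelace sum; only the two edges meeting at P involve h:
2·Area = [(2·5 − h·3) + (h·5 − 10·5)] + 82
       = 2·h + 42 = 58
⇒ h = 8.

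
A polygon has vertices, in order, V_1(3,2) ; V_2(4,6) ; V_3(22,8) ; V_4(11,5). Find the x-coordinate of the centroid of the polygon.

Apply the shoelace (surveyor's) formula. First the cross-terms c_i = x_i·y_{i+1} − x_{i+1}·y_i:
  10, -100, 22, 7  ⇒  2A = -61, A = -30.5.
Then Σ (x_i + x_{i+1})·c_i = -1706, so x̄ = -1706 / (6·(-30.5)) = 1706/183.

1706/183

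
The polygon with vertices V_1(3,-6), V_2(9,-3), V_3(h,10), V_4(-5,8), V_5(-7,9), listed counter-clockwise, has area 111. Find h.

Write out the shoelace sum; only the two edges meeting at V_3 involve h:
2·Area = [(9·10 − h·(-3)) + (h·8 − (-5)·10)] + 71
       = 11·h + 211 = 222
⇒ h = 1.

1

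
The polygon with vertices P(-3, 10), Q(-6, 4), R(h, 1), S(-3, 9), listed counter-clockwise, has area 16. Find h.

-2

Write out the shoelace sum; only the two edges meeting at R involve h:
2·Area = [((-6)·1 − h·4) + (h·9 − (-3)·1)] + 45
       = 5·h + 42 = 32
⇒ h = -2.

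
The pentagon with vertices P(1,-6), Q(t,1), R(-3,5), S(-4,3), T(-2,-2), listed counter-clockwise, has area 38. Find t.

The doubled signed area Σ (x_i y_{i+1} − x_{i+1} y_i) is linear in t.
With t=0 it equals 43; the coefficient of t is 11 (from the two edges through Q).
So 11·t + 43 = 2·38 = 76 ⇒ t = 3.

3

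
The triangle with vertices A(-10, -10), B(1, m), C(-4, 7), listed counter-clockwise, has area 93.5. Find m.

Write out the shoelace sum; only the two edges meeting at B involve m:
2·Area = [((-10)·m − 1·(-10)) + (1·7 − (-4)·m)] + 110
       = -6·m + 127 = 187
⇒ m = -10.

-10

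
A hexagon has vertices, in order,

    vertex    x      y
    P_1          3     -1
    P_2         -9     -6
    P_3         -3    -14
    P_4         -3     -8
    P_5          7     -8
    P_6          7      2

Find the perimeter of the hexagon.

54

|P_1P_2| = √((-12)² + (-5)²) = √169 = 13
|P_2P_3| = √((6)² + (-8)²) = √100 = 10
|P_3P_4| = √((0)² + (6)²) = √36 = 6
|P_4P_5| = √((10)² + (0)²) = √100 = 10
|P_5P_6| = √((0)² + (10)²) = √100 = 10
|P_6P_1| = √((-4)² + (-3)²) = √25 = 5
Perimeter = 13 + 10 + 6 + 10 + 10 + 5 = 54.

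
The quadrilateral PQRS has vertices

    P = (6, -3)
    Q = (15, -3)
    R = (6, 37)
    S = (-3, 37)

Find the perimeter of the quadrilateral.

100

|PQ| = √((9)² + (0)²) = √81 = 9
|QR| = √((-9)² + (40)²) = √1681 = 41
|RS| = √((-9)² + (0)²) = √81 = 9
|SP| = √((9)² + (-40)²) = √1681 = 41
Perimeter = 9 + 41 + 9 + 41 = 100.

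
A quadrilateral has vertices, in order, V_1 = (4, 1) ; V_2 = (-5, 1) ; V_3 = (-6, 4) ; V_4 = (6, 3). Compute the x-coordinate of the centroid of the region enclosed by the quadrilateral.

Apply Gauss's area formula. First the cross-terms c_i = x_i·y_{i+1} − x_{i+1}·y_i:
  9, -14, -42, -6  ⇒  2A = -53, A = -26.5.
Then Σ (x_i + x_{i+1})·c_i = 85, so x̄ = 85 / (6·(-26.5)) = -85/159.

-85/159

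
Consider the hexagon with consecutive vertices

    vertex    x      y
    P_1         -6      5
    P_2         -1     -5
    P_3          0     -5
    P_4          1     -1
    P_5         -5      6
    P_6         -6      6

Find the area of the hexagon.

Apply the shoelace formula: 2A = Σ (x_i·y_{i+1} − x_{i+1}·y_i), indices taken mod 6.
Cross-terms: 35, 5, 5, 1, 6, 6  ⇒  Σ = 58
Area = |Σ|/2 = 29.

29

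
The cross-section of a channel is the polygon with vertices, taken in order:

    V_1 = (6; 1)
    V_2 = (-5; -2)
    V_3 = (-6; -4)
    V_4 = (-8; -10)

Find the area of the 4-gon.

40.5

Apply the shoelace formula: 2A = Σ (x_i·y_{i+1} − x_{i+1}·y_i), indices taken mod 4.
Σ = (-7) + (8) + (28) + (52) = 81
Area = |Σ|/2 = 40.5.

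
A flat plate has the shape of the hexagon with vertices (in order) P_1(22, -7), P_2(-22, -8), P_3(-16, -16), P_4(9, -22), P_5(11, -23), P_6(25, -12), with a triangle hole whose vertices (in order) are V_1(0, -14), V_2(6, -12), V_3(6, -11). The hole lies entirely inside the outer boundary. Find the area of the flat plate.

475.5

Outer boundary:
Apply the shoelace (surveyor's) formula: 2A = Σ (x_i·y_{i+1} − x_{i+1}·y_i), indices taken mod 6.
Σ = (-330) + (224) + (496) + (35) + (443) + (89) = 957
Area = |Σ|/2 = 478.5.
Hole:
Apply the shoelace (surveyor's) formula: 2A = Σ (x_i·y_{i+1} − x_{i+1}·y_i), indices taken mod 3.
Σ = (84) + (6) + (-84) = 6
Area = |Σ|/2 = 3.
Net area = 478.5 − 3 = 475.5.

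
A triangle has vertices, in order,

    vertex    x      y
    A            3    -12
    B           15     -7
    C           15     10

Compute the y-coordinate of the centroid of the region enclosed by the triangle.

-3

Apply the surveyor's formula. First the cross-terms c_i = x_i·y_{i+1} − x_{i+1}·y_i:
  159, 255, -210  ⇒  2A = 204, A = 102.
Then Σ (y_i + y_{i+1})·c_i = -1836, so ȳ = -1836 / (6·102) = -3.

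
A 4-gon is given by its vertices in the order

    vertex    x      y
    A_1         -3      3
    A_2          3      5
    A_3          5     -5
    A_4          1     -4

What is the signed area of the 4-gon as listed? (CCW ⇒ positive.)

-44

Apply the surveyor's formula: 2A = Σ (x_i·y_{i+1} − x_{i+1}·y_i), indices taken mod 4.
Σ = (-24) + (-40) + (-15) + (-9) = -88
Signed area = Σ/2 = -44 (negative ⇒ clockwise traversal).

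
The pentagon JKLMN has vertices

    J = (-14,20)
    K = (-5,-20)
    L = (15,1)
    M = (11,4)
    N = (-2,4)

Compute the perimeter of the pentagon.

|JK| = √((9)² + (-40)²) = √1681 = 41
|KL| = √((20)² + (21)²) = √841 = 29
|LM| = √((-4)² + (3)²) = √25 = 5
|MN| = √((-13)² + (0)²) = √169 = 13
|NJ| = √((-12)² + (16)²) = √400 = 20
Perimeter = 41 + 29 + 5 + 13 + 20 = 108.

108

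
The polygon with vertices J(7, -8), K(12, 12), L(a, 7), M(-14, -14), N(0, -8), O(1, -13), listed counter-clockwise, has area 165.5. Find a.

9

Write out the shoelace sum; only the two edges meeting at L involve a:
2·Area = [(12·7 − a·12) + (a·(-14) − (-14)·7)] + 383
       = -26·a + 565 = 331
⇒ a = 9.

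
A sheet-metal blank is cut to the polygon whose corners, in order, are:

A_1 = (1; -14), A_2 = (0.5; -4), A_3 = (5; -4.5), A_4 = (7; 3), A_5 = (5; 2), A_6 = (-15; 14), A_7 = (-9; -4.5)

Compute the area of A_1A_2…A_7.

245.125

Apply the surveyor's formula: 2A = Σ (x_i·y_{i+1} − x_{i+1}·y_i), indices taken mod 7.
A_1→A_2: (1)(-4) − (0.5)(-14) = 3
A_2→A_3: (0.5)(-4.5) − (5)(-4) = 17.75
A_3→A_4: (5)(3) − (7)(-4.5) = 46.5
A_4→A_5: (7)(2) − (5)(3) = -1
A_5→A_6: (5)(14) − (-15)(2) = 100
A_6→A_7: (-15)(-4.5) − (-9)(14) = 193.5
A_7→A_1: (-9)(-14) − (1)(-4.5) = 130.5
Σ = 490.25
Area = |Σ|/2 = 245.125.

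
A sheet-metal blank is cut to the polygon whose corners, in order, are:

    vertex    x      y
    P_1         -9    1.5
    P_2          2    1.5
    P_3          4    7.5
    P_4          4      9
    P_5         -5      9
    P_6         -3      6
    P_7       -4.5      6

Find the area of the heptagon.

66.375

P_1→P_2: (-9)(1.5) − (2)(1.5) = -16.5
P_2→P_3: (2)(7.5) − (4)(1.5) = 9
P_3→P_4: (4)(9) − (4)(7.5) = 6
P_4→P_5: (4)(9) − (-5)(9) = 81
P_5→P_6: (-5)(6) − (-3)(9) = -3
P_6→P_7: (-3)(6) − (-4.5)(6) = 9
P_7→P_1: (-4.5)(1.5) − (-9)(6) = 47.25
Σ = 132.75
Area = |Σ|/2 = 66.375.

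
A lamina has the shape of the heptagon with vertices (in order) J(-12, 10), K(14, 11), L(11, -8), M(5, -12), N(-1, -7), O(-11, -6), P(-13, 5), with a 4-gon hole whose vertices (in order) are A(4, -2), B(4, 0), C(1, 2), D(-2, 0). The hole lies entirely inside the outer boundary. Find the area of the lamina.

Outer boundary:
Apply the surveyor's formula: 2A = Σ (x_i·y_{i+1} − x_{i+1}·y_i), indices taken mod 7.
J→K: (-12)(11) − (14)(10) = -272
K→L: (14)(-8) − (11)(11) = -233
L→M: (11)(-12) − (5)(-8) = -92
M→N: (5)(-7) − (-1)(-12) = -47
N→O: (-1)(-6) − (-11)(-7) = -71
O→P: (-11)(5) − (-13)(-6) = -133
P→J: (-13)(10) − (-12)(5) = -70
Σ = -918
Area = |Σ|/2 = 459.
Hole:
Apply the surveyor's formula: 2A = Σ (x_i·y_{i+1} − x_{i+1}·y_i), indices taken mod 4.
Σ = (8) + (8) + (4) + (4) = 24
Area = |Σ|/2 = 12.
Net area = 459 − 12 = 447.

447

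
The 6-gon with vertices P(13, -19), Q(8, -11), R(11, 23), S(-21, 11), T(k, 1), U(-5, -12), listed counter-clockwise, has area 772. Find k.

Write out the shoelace sum; only the two edges meeting at T involve k:
2·Area = [((-21)·1 − k·11) + (k·(-12) − (-5)·1)] + 1169
       = -23·k + 1153 = 1544
⇒ k = -17.

-17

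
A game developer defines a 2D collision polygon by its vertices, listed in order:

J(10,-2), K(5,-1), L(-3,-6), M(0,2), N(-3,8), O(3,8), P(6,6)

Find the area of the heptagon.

Cross-terms: 0, -33, -6, 6, -48, -30, -72  ⇒  Σ = -183
Area = |Σ|/2 = 91.5.

91.5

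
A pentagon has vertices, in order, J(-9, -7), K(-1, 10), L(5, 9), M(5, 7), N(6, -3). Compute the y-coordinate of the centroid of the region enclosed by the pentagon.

Apply the surveyor's formula. First the cross-terms c_i = x_i·y_{i+1} − x_{i+1}·y_i:
  -97, -59, -10, -57, -69  ⇒  2A = -292, A = -146.
Then Σ (y_i + y_{i+1})·c_i = -1110, so ȳ = -1110 / (6·(-146)) = 185/146.

185/146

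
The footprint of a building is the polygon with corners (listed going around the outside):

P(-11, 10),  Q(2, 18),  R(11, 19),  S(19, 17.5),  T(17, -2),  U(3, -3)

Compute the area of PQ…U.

Apply the shoelace (surveyor's) formula: 2A = Σ (x_i·y_{i+1} − x_{i+1}·y_i), indices taken mod 6.
P→Q: (-11)(18) − (2)(10) = -218
Q→R: (2)(19) − (11)(18) = -160
R→S: (11)(17.5) − (19)(19) = -168.5
S→T: (19)(-2) − (17)(17.5) = -335.5
T→U: (17)(-3) − (3)(-2) = -45
U→P: (3)(10) − (-11)(-3) = -3
Σ = -930
Area = |Σ|/2 = 465.

465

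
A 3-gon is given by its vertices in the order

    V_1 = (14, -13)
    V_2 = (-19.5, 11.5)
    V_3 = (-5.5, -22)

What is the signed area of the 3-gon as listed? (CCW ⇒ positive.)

389.625

V_1→V_2: (14)(11.5) − (-19.5)(-13) = -92.5
V_2→V_3: (-19.5)(-22) − (-5.5)(11.5) = 492.25
V_3→V_1: (-5.5)(-13) − (14)(-22) = 379.5
Σ = 779.25
Signed area = Σ/2 = 389.625 (positive ⇒ counter-clockwise traversal).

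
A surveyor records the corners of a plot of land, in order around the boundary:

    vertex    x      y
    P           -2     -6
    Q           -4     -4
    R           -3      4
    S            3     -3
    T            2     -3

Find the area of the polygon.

P→Q: (-2)(-4) − (-4)(-6) = -16
Q→R: (-4)(4) − (-3)(-4) = -28
R→S: (-3)(-3) − (3)(4) = -3
S→T: (3)(-3) − (2)(-3) = -3
T→P: (2)(-6) − (-2)(-3) = -18
Σ = -68
Area = |Σ|/2 = 34.

34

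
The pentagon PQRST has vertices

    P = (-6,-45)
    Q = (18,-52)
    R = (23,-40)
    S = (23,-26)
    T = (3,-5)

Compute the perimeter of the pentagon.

|PQ| = √((24)² + (-7)²) = √625 = 25
|QR| = √((5)² + (12)²) = √169 = 13
|RS| = √((0)² + (14)²) = √196 = 14
|ST| = √((-20)² + (21)²) = √841 = 29
|TP| = √((-9)² + (-40)²) = √1681 = 41
Perimeter = 25 + 13 + 14 + 29 + 41 = 122.

122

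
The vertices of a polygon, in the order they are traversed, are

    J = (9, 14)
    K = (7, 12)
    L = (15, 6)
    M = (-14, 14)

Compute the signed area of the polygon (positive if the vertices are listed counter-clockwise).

-78

Apply the shoelace (surveyor's) formula: 2A = Σ (x_i·y_{i+1} − x_{i+1}·y_i), indices taken mod 4.
Cross-terms: 10, -138, 294, -322  ⇒  Σ = -156
Signed area = Σ/2 = -78 (negative ⇒ clockwise traversal).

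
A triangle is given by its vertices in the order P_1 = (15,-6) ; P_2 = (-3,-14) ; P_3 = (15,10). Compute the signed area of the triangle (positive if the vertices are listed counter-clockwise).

Apply the shoelace formula: 2A = Σ (x_i·y_{i+1} − x_{i+1}·y_i), indices taken mod 3.
P_1→P_2: (15)(-14) − (-3)(-6) = -228
P_2→P_3: (-3)(10) − (15)(-14) = 180
P_3→P_1: (15)(-6) − (15)(10) = -240
Σ = -288
Signed area = Σ/2 = -144 (negative ⇒ clockwise traversal).

-144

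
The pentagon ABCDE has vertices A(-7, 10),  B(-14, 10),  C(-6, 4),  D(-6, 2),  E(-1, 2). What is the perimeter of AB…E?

|AB| = √((-7)² + (0)²) = √49 = 7
|BC| = √((8)² + (-6)²) = √100 = 10
|CD| = √((0)² + (-2)²) = √4 = 2
|DE| = √((5)² + (0)²) = √25 = 5
|EA| = √((-6)² + (8)²) = √100 = 10
Perimeter = 7 + 10 + 2 + 5 + 10 = 34.

34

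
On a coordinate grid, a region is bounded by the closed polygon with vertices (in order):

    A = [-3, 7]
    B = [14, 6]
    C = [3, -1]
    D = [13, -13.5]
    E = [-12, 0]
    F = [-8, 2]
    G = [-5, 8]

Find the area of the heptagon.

213.25

Apply the surveyor's formula: 2A = Σ (x_i·y_{i+1} − x_{i+1}·y_i), indices taken mod 7.
Cross-terms: -116, -32, -27.5, -162, -24, -54, -11  ⇒  Σ = -426.5
Area = |Σ|/2 = 213.25.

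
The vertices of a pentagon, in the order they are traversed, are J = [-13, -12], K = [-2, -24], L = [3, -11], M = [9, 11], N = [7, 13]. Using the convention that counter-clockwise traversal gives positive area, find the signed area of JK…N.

J→K: (-13)(-24) − (-2)(-12) = 288
K→L: (-2)(-11) − (3)(-24) = 94
L→M: (3)(11) − (9)(-11) = 132
M→N: (9)(13) − (7)(11) = 40
N→J: (7)(-12) − (-13)(13) = 85
Σ = 639
Signed area = Σ/2 = 319.5 (positive ⇒ counter-clockwise traversal).

319.5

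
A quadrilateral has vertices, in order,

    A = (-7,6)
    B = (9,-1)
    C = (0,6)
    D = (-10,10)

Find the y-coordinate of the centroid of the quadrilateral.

5

Apply the shoelace (surveyor's) formula. First the cross-terms c_i = x_i·y_{i+1} − x_{i+1}·y_i:
  -47, 54, 60, 10  ⇒  2A = 77, A = 38.5.
Then Σ (y_i + y_{i+1})·c_i = 1155, so ȳ = 1155 / (6·38.5) = 5.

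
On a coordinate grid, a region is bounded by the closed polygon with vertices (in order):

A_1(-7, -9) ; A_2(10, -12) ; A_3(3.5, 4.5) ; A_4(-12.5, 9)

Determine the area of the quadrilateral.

Apply the surveyor's formula: 2A = Σ (x_i·y_{i+1} − x_{i+1}·y_i), indices taken mod 4.
Σ = (174) + (87) + (87.75) + (175.5) = 524.25
Area = |Σ|/2 = 262.125.

262.125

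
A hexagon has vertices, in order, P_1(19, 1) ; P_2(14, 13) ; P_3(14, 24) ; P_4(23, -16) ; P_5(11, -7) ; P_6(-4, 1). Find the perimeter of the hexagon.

|P_1P_2| = √((-5)² + (12)²) = √169 = 13
|P_2P_3| = √((0)² + (11)²) = √121 = 11
|P_3P_4| = √((9)² + (-40)²) = √1681 = 41
|P_4P_5| = √((-12)² + (9)²) = √225 = 15
|P_5P_6| = √((-15)² + (8)²) = √289 = 17
|P_6P_1| = √((23)² + (0)²) = √529 = 23
Perimeter = 13 + 11 + 41 + 15 + 17 + 23 = 120.

120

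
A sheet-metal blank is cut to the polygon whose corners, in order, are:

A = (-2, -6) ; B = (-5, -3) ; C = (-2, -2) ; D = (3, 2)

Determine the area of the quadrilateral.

16

Apply Gauss's area formula: 2A = Σ (x_i·y_{i+1} − x_{i+1}·y_i), indices taken mod 4.
Σ = (-24) + (4) + (2) + (-14) = -32
Area = |Σ|/2 = 16.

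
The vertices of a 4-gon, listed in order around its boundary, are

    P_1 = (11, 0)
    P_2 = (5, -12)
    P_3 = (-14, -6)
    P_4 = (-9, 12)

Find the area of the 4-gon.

Apply Gauss's area formula: 2A = Σ (x_i·y_{i+1} − x_{i+1}·y_i), indices taken mod 4.
P_1→P_2: (11)(-12) − (5)(0) = -132
P_2→P_3: (5)(-6) − (-14)(-12) = -198
P_3→P_4: (-14)(12) − (-9)(-6) = -222
P_4→P_1: (-9)(0) − (11)(12) = -132
Σ = -684
Area = |Σ|/2 = 342.

342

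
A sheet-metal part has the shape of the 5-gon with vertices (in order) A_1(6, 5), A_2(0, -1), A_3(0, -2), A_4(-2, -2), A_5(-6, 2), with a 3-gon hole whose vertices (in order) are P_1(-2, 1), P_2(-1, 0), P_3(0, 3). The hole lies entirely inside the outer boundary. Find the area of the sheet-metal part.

Outer boundary:
Σ = (-6) + (0) + (-4) + (-16) + (-42) = -68
Area = |Σ|/2 = 34.
Hole:
Cross-terms: 1, -3, 6  ⇒  Σ = 4
Area = |Σ|/2 = 2.
Net area = 34 − 2 = 32.

32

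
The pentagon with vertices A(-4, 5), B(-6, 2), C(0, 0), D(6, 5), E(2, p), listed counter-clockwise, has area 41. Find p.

Write out the shoelace sum; only the two edges meeting at E involve p:
2·Area = [(6·p − 2·5) + (2·5 − (-4)·p)] + 22
       = 10·p + 22 = 82
⇒ p = 6.

6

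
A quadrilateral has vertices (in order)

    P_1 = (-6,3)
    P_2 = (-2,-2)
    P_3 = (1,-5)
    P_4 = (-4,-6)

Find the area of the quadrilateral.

Σ = (18) + (12) + (-26) + (-48) = -44
Area = |Σ|/2 = 22.

22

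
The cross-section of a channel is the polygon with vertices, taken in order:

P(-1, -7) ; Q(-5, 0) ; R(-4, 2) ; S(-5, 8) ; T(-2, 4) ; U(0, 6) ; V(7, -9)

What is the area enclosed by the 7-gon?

Apply the shoelace (surveyor's) formula: 2A = Σ (x_i·y_{i+1} − x_{i+1}·y_i), indices taken mod 7.
Σ = (-35) + (-10) + (-22) + (-4) + (-12) + (-42) + (-58) = -183
Area = |Σ|/2 = 91.5.

91.5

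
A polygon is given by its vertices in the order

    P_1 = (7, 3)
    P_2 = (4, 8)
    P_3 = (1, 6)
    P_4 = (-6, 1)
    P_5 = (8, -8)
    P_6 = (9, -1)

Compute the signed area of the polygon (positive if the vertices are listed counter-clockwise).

117.5

Apply Gauss's area formula: 2A = Σ (x_i·y_{i+1} − x_{i+1}·y_i), indices taken mod 6.
P_1→P_2: (7)(8) − (4)(3) = 44
P_2→P_3: (4)(6) − (1)(8) = 16
P_3→P_4: (1)(1) − (-6)(6) = 37
P_4→P_5: (-6)(-8) − (8)(1) = 40
P_5→P_6: (8)(-1) − (9)(-8) = 64
P_6→P_1: (9)(3) − (7)(-1) = 34
Σ = 235
Signed area = Σ/2 = 117.5 (positive ⇒ counter-clockwise traversal).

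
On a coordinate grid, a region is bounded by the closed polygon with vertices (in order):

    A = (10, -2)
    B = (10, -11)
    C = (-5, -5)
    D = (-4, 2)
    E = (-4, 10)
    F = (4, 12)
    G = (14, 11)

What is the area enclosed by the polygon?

303.5

Apply the shoelace formula: 2A = Σ (x_i·y_{i+1} − x_{i+1}·y_i), indices taken mod 7.
Σ = (-90) + (-105) + (-30) + (-32) + (-88) + (-124) + (-138) = -607
Area = |Σ|/2 = 303.5.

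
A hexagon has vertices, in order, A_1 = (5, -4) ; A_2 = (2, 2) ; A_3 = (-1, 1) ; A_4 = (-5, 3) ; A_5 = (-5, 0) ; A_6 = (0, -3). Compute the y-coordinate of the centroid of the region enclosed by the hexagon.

Apply the shoelace (surveyor's) formula. First the cross-terms c_i = x_i·y_{i+1} − x_{i+1}·y_i:
  18, 4, 2, 15, 15, 15  ⇒  2A = 69, A = 34.5.
Then Σ (y_i + y_{i+1})·c_i = -121, so ȳ = -121 / (6·34.5) = -121/207.

-121/207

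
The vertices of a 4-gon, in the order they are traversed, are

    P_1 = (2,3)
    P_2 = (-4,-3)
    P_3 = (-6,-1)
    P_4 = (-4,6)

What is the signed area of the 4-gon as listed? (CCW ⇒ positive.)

-36

Σ = (6) + (-14) + (-40) + (-24) = -72
Signed area = Σ/2 = -36 (negative ⇒ clockwise traversal).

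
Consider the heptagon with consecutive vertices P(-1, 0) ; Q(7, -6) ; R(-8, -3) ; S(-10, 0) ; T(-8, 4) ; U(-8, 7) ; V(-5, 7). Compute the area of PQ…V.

85.5

Apply the shoelace formula: 2A = Σ (x_i·y_{i+1} − x_{i+1}·y_i), indices taken mod 7.
Σ = (6) + (-69) + (-30) + (-40) + (-24) + (-21) + (7) = -171
Area = |Σ|/2 = 85.5.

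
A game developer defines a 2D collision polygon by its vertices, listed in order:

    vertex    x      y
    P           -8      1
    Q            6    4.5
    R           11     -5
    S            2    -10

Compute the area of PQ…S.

149.75

Apply the shoelace (surveyor's) formula: 2A = Σ (x_i·y_{i+1} − x_{i+1}·y_i), indices taken mod 4.
Cross-terms: -42, -79.5, -100, -78  ⇒  Σ = -299.5
Area = |Σ|/2 = 149.75.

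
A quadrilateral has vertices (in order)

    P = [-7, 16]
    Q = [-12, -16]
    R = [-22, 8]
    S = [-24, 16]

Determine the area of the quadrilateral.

288

Apply Gauss's area formula: 2A = Σ (x_i·y_{i+1} − x_{i+1}·y_i), indices taken mod 4.
Σ = (304) + (-448) + (-160) + (-272) = -576
Area = |Σ|/2 = 288.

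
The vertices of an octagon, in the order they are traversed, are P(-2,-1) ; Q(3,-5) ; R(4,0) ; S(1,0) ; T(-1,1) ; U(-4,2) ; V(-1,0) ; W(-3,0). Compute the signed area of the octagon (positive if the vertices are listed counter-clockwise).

Σ = (13) + (20) + (0) + (1) + (2) + (2) + (0) + (3) = 41
Signed area = Σ/2 = 20.5 (positive ⇒ counter-clockwise traversal).

20.5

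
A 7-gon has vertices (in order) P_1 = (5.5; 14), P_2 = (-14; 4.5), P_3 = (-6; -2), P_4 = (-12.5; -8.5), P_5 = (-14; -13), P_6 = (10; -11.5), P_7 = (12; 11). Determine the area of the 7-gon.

495.875

Apply the shoelace (surveyor's) formula: 2A = Σ (x_i·y_{i+1} − x_{i+1}·y_i), indices taken mod 7.
Σ = (220.75) + (55) + (26) + (43.5) + (291) + (248) + (107.5) = 991.75
Area = |Σ|/2 = 495.875.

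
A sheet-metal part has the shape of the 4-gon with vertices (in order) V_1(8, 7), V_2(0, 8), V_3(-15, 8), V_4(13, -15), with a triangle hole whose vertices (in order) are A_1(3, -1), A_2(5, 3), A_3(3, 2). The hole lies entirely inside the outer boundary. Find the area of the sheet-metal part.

255

Outer boundary:
Cross-terms: 64, 120, 121, 211  ⇒  Σ = 516
Area = |Σ|/2 = 258.
Hole:
A_1→A_2: (3)(3) − (5)(-1) = 14
A_2→A_3: (5)(2) − (3)(3) = 1
A_3→A_1: (3)(-1) − (3)(2) = -9
Σ = 6
Area = |Σ|/2 = 3.
Net area = 258 − 3 = 255.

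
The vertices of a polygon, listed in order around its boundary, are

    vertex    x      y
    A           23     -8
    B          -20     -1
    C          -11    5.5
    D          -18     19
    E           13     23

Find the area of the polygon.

854

Σ = (-183) + (-121) + (-110) + (-661) + (-633) = -1708
Area = |Σ|/2 = 854.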